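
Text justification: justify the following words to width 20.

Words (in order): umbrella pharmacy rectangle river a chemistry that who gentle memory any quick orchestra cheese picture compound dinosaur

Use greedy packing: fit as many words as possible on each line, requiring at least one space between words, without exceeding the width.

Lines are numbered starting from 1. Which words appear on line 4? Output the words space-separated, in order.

Line 1: ['umbrella', 'pharmacy'] (min_width=17, slack=3)
Line 2: ['rectangle', 'river', 'a'] (min_width=17, slack=3)
Line 3: ['chemistry', 'that', 'who'] (min_width=18, slack=2)
Line 4: ['gentle', 'memory', 'any'] (min_width=17, slack=3)
Line 5: ['quick', 'orchestra'] (min_width=15, slack=5)
Line 6: ['cheese', 'picture'] (min_width=14, slack=6)
Line 7: ['compound', 'dinosaur'] (min_width=17, slack=3)

Answer: gentle memory any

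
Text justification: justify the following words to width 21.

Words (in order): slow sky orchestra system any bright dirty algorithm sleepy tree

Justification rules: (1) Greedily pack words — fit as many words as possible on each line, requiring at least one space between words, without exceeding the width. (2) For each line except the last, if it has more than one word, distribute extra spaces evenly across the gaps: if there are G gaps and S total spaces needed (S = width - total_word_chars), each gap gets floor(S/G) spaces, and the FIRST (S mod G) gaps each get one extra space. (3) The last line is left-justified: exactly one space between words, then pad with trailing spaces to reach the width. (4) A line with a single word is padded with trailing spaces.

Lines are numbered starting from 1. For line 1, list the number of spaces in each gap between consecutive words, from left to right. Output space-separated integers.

Answer: 3 2

Derivation:
Line 1: ['slow', 'sky', 'orchestra'] (min_width=18, slack=3)
Line 2: ['system', 'any', 'bright'] (min_width=17, slack=4)
Line 3: ['dirty', 'algorithm'] (min_width=15, slack=6)
Line 4: ['sleepy', 'tree'] (min_width=11, slack=10)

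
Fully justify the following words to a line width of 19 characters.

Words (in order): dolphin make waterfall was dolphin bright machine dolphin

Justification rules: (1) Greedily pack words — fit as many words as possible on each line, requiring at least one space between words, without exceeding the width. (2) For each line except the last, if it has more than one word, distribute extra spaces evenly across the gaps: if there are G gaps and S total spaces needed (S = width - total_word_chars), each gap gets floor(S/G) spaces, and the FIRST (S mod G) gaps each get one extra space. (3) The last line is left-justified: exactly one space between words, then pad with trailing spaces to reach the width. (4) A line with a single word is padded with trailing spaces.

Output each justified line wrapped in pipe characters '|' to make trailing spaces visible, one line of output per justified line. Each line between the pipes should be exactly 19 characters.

Line 1: ['dolphin', 'make'] (min_width=12, slack=7)
Line 2: ['waterfall', 'was'] (min_width=13, slack=6)
Line 3: ['dolphin', 'bright'] (min_width=14, slack=5)
Line 4: ['machine', 'dolphin'] (min_width=15, slack=4)

Answer: |dolphin        make|
|waterfall       was|
|dolphin      bright|
|machine dolphin    |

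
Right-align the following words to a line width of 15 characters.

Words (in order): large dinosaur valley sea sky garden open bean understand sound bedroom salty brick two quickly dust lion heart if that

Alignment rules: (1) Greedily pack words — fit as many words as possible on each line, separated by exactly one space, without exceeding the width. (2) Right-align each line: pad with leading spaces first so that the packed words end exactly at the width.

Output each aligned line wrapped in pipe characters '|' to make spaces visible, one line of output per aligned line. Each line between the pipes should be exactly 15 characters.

Line 1: ['large', 'dinosaur'] (min_width=14, slack=1)
Line 2: ['valley', 'sea', 'sky'] (min_width=14, slack=1)
Line 3: ['garden', 'open'] (min_width=11, slack=4)
Line 4: ['bean', 'understand'] (min_width=15, slack=0)
Line 5: ['sound', 'bedroom'] (min_width=13, slack=2)
Line 6: ['salty', 'brick', 'two'] (min_width=15, slack=0)
Line 7: ['quickly', 'dust'] (min_width=12, slack=3)
Line 8: ['lion', 'heart', 'if'] (min_width=13, slack=2)
Line 9: ['that'] (min_width=4, slack=11)

Answer: | large dinosaur|
| valley sea sky|
|    garden open|
|bean understand|
|  sound bedroom|
|salty brick two|
|   quickly dust|
|  lion heart if|
|           that|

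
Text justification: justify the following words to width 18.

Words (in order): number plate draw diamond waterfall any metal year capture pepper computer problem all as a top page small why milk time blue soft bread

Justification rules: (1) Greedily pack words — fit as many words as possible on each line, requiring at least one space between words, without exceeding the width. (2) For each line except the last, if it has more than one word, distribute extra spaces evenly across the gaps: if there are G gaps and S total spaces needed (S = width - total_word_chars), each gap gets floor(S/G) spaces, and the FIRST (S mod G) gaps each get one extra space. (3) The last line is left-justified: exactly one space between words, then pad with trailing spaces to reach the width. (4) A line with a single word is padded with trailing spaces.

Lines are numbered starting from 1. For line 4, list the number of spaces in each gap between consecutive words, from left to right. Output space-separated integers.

Line 1: ['number', 'plate', 'draw'] (min_width=17, slack=1)
Line 2: ['diamond', 'waterfall'] (min_width=17, slack=1)
Line 3: ['any', 'metal', 'year'] (min_width=14, slack=4)
Line 4: ['capture', 'pepper'] (min_width=14, slack=4)
Line 5: ['computer', 'problem'] (min_width=16, slack=2)
Line 6: ['all', 'as', 'a', 'top', 'page'] (min_width=17, slack=1)
Line 7: ['small', 'why', 'milk'] (min_width=14, slack=4)
Line 8: ['time', 'blue', 'soft'] (min_width=14, slack=4)
Line 9: ['bread'] (min_width=5, slack=13)

Answer: 5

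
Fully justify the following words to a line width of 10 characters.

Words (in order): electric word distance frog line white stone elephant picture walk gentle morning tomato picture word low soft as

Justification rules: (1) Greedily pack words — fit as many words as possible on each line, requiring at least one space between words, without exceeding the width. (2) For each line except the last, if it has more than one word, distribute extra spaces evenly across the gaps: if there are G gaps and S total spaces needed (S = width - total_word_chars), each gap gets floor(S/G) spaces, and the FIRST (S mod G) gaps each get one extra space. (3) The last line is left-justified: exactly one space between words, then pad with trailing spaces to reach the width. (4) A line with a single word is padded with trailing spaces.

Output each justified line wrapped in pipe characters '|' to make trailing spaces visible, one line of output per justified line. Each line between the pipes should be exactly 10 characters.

Line 1: ['electric'] (min_width=8, slack=2)
Line 2: ['word'] (min_width=4, slack=6)
Line 3: ['distance'] (min_width=8, slack=2)
Line 4: ['frog', 'line'] (min_width=9, slack=1)
Line 5: ['white'] (min_width=5, slack=5)
Line 6: ['stone'] (min_width=5, slack=5)
Line 7: ['elephant'] (min_width=8, slack=2)
Line 8: ['picture'] (min_width=7, slack=3)
Line 9: ['walk'] (min_width=4, slack=6)
Line 10: ['gentle'] (min_width=6, slack=4)
Line 11: ['morning'] (min_width=7, slack=3)
Line 12: ['tomato'] (min_width=6, slack=4)
Line 13: ['picture'] (min_width=7, slack=3)
Line 14: ['word', 'low'] (min_width=8, slack=2)
Line 15: ['soft', 'as'] (min_width=7, slack=3)

Answer: |electric  |
|word      |
|distance  |
|frog  line|
|white     |
|stone     |
|elephant  |
|picture   |
|walk      |
|gentle    |
|morning   |
|tomato    |
|picture   |
|word   low|
|soft as   |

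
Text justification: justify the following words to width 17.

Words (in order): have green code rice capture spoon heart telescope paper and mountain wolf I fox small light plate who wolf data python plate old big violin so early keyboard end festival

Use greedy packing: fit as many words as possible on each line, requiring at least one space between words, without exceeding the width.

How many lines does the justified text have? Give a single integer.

Line 1: ['have', 'green', 'code'] (min_width=15, slack=2)
Line 2: ['rice', 'capture'] (min_width=12, slack=5)
Line 3: ['spoon', 'heart'] (min_width=11, slack=6)
Line 4: ['telescope', 'paper'] (min_width=15, slack=2)
Line 5: ['and', 'mountain', 'wolf'] (min_width=17, slack=0)
Line 6: ['I', 'fox', 'small', 'light'] (min_width=17, slack=0)
Line 7: ['plate', 'who', 'wolf'] (min_width=14, slack=3)
Line 8: ['data', 'python', 'plate'] (min_width=17, slack=0)
Line 9: ['old', 'big', 'violin', 'so'] (min_width=17, slack=0)
Line 10: ['early', 'keyboard'] (min_width=14, slack=3)
Line 11: ['end', 'festival'] (min_width=12, slack=5)
Total lines: 11

Answer: 11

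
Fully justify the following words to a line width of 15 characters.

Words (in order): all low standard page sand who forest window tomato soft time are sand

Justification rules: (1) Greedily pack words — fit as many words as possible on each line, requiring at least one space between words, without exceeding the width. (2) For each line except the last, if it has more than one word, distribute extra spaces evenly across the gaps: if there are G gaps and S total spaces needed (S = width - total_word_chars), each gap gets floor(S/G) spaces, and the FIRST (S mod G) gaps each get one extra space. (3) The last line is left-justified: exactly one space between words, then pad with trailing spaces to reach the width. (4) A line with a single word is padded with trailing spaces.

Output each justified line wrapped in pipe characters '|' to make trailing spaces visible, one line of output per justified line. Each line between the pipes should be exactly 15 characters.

Line 1: ['all', 'low'] (min_width=7, slack=8)
Line 2: ['standard', 'page'] (min_width=13, slack=2)
Line 3: ['sand', 'who', 'forest'] (min_width=15, slack=0)
Line 4: ['window', 'tomato'] (min_width=13, slack=2)
Line 5: ['soft', 'time', 'are'] (min_width=13, slack=2)
Line 6: ['sand'] (min_width=4, slack=11)

Answer: |all         low|
|standard   page|
|sand who forest|
|window   tomato|
|soft  time  are|
|sand           |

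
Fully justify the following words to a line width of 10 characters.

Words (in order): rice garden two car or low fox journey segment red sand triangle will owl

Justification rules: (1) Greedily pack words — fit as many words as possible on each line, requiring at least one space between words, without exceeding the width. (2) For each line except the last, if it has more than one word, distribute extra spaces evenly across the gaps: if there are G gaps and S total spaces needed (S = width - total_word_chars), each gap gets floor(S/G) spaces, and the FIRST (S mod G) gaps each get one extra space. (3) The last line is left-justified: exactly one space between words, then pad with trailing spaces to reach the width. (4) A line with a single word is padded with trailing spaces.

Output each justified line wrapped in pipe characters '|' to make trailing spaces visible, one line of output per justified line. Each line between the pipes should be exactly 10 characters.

Line 1: ['rice'] (min_width=4, slack=6)
Line 2: ['garden', 'two'] (min_width=10, slack=0)
Line 3: ['car', 'or', 'low'] (min_width=10, slack=0)
Line 4: ['fox'] (min_width=3, slack=7)
Line 5: ['journey'] (min_width=7, slack=3)
Line 6: ['segment'] (min_width=7, slack=3)
Line 7: ['red', 'sand'] (min_width=8, slack=2)
Line 8: ['triangle'] (min_width=8, slack=2)
Line 9: ['will', 'owl'] (min_width=8, slack=2)

Answer: |rice      |
|garden two|
|car or low|
|fox       |
|journey   |
|segment   |
|red   sand|
|triangle  |
|will owl  |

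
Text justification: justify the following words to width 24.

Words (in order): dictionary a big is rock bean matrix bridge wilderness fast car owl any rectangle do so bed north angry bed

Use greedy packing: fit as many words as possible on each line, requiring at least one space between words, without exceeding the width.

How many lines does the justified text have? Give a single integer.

Answer: 5

Derivation:
Line 1: ['dictionary', 'a', 'big', 'is', 'rock'] (min_width=24, slack=0)
Line 2: ['bean', 'matrix', 'bridge'] (min_width=18, slack=6)
Line 3: ['wilderness', 'fast', 'car', 'owl'] (min_width=23, slack=1)
Line 4: ['any', 'rectangle', 'do', 'so', 'bed'] (min_width=23, slack=1)
Line 5: ['north', 'angry', 'bed'] (min_width=15, slack=9)
Total lines: 5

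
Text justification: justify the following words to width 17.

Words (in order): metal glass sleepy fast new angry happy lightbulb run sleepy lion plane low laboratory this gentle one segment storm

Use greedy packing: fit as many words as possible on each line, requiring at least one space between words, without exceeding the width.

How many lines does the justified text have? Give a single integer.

Answer: 8

Derivation:
Line 1: ['metal', 'glass'] (min_width=11, slack=6)
Line 2: ['sleepy', 'fast', 'new'] (min_width=15, slack=2)
Line 3: ['angry', 'happy'] (min_width=11, slack=6)
Line 4: ['lightbulb', 'run'] (min_width=13, slack=4)
Line 5: ['sleepy', 'lion', 'plane'] (min_width=17, slack=0)
Line 6: ['low', 'laboratory'] (min_width=14, slack=3)
Line 7: ['this', 'gentle', 'one'] (min_width=15, slack=2)
Line 8: ['segment', 'storm'] (min_width=13, slack=4)
Total lines: 8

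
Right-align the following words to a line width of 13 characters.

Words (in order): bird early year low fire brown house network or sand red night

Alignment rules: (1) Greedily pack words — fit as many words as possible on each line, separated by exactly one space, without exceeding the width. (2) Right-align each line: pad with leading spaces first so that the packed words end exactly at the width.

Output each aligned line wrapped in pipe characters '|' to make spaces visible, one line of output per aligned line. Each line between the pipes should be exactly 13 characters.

Line 1: ['bird', 'early'] (min_width=10, slack=3)
Line 2: ['year', 'low', 'fire'] (min_width=13, slack=0)
Line 3: ['brown', 'house'] (min_width=11, slack=2)
Line 4: ['network', 'or'] (min_width=10, slack=3)
Line 5: ['sand', 'red'] (min_width=8, slack=5)
Line 6: ['night'] (min_width=5, slack=8)

Answer: |   bird early|
|year low fire|
|  brown house|
|   network or|
|     sand red|
|        night|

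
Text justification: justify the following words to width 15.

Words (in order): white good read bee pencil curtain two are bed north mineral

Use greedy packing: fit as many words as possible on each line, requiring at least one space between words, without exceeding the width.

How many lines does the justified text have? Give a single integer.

Answer: 5

Derivation:
Line 1: ['white', 'good', 'read'] (min_width=15, slack=0)
Line 2: ['bee', 'pencil'] (min_width=10, slack=5)
Line 3: ['curtain', 'two', 'are'] (min_width=15, slack=0)
Line 4: ['bed', 'north'] (min_width=9, slack=6)
Line 5: ['mineral'] (min_width=7, slack=8)
Total lines: 5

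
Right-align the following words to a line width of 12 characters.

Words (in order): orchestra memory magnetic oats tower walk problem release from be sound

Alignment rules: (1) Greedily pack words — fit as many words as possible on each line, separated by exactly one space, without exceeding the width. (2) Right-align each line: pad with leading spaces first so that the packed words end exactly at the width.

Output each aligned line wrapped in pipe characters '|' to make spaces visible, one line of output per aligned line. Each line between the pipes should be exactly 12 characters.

Answer: |   orchestra|
|      memory|
|    magnetic|
|  oats tower|
|walk problem|
|release from|
|    be sound|

Derivation:
Line 1: ['orchestra'] (min_width=9, slack=3)
Line 2: ['memory'] (min_width=6, slack=6)
Line 3: ['magnetic'] (min_width=8, slack=4)
Line 4: ['oats', 'tower'] (min_width=10, slack=2)
Line 5: ['walk', 'problem'] (min_width=12, slack=0)
Line 6: ['release', 'from'] (min_width=12, slack=0)
Line 7: ['be', 'sound'] (min_width=8, slack=4)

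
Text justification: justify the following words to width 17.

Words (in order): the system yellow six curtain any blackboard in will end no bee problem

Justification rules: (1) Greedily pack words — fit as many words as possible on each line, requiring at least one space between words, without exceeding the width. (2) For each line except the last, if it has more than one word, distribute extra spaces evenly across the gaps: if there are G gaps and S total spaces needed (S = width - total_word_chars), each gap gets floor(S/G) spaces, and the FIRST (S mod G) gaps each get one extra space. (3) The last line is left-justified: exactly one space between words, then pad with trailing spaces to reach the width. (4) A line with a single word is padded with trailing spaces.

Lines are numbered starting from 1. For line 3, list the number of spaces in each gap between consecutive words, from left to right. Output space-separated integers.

Answer: 5

Derivation:
Line 1: ['the', 'system', 'yellow'] (min_width=17, slack=0)
Line 2: ['six', 'curtain', 'any'] (min_width=15, slack=2)
Line 3: ['blackboard', 'in'] (min_width=13, slack=4)
Line 4: ['will', 'end', 'no', 'bee'] (min_width=15, slack=2)
Line 5: ['problem'] (min_width=7, slack=10)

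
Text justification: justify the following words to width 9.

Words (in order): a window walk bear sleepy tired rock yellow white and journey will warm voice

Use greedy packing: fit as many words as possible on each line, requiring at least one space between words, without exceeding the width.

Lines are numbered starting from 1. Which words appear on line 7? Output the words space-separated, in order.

Line 1: ['a', 'window'] (min_width=8, slack=1)
Line 2: ['walk', 'bear'] (min_width=9, slack=0)
Line 3: ['sleepy'] (min_width=6, slack=3)
Line 4: ['tired'] (min_width=5, slack=4)
Line 5: ['rock'] (min_width=4, slack=5)
Line 6: ['yellow'] (min_width=6, slack=3)
Line 7: ['white', 'and'] (min_width=9, slack=0)
Line 8: ['journey'] (min_width=7, slack=2)
Line 9: ['will', 'warm'] (min_width=9, slack=0)
Line 10: ['voice'] (min_width=5, slack=4)

Answer: white and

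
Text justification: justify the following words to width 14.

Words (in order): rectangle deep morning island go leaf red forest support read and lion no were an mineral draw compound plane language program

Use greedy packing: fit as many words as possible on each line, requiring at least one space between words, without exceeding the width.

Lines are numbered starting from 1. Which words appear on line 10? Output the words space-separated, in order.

Line 1: ['rectangle', 'deep'] (min_width=14, slack=0)
Line 2: ['morning', 'island'] (min_width=14, slack=0)
Line 3: ['go', 'leaf', 'red'] (min_width=11, slack=3)
Line 4: ['forest', 'support'] (min_width=14, slack=0)
Line 5: ['read', 'and', 'lion'] (min_width=13, slack=1)
Line 6: ['no', 'were', 'an'] (min_width=10, slack=4)
Line 7: ['mineral', 'draw'] (min_width=12, slack=2)
Line 8: ['compound', 'plane'] (min_width=14, slack=0)
Line 9: ['language'] (min_width=8, slack=6)
Line 10: ['program'] (min_width=7, slack=7)

Answer: program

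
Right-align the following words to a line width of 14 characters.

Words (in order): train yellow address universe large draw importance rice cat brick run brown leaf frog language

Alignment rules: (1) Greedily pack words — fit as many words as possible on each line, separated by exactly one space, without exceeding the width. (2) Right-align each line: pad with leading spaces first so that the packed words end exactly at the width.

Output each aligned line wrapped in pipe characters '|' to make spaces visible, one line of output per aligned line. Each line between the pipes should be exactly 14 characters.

Line 1: ['train', 'yellow'] (min_width=12, slack=2)
Line 2: ['address'] (min_width=7, slack=7)
Line 3: ['universe', 'large'] (min_width=14, slack=0)
Line 4: ['draw'] (min_width=4, slack=10)
Line 5: ['importance'] (min_width=10, slack=4)
Line 6: ['rice', 'cat', 'brick'] (min_width=14, slack=0)
Line 7: ['run', 'brown', 'leaf'] (min_width=14, slack=0)
Line 8: ['frog', 'language'] (min_width=13, slack=1)

Answer: |  train yellow|
|       address|
|universe large|
|          draw|
|    importance|
|rice cat brick|
|run brown leaf|
| frog language|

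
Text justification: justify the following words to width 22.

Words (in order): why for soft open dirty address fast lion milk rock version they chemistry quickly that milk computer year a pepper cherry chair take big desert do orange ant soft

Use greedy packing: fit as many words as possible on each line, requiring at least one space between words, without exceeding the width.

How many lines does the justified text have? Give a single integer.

Line 1: ['why', 'for', 'soft', 'open'] (min_width=17, slack=5)
Line 2: ['dirty', 'address', 'fast'] (min_width=18, slack=4)
Line 3: ['lion', 'milk', 'rock', 'version'] (min_width=22, slack=0)
Line 4: ['they', 'chemistry', 'quickly'] (min_width=22, slack=0)
Line 5: ['that', 'milk', 'computer'] (min_width=18, slack=4)
Line 6: ['year', 'a', 'pepper', 'cherry'] (min_width=20, slack=2)
Line 7: ['chair', 'take', 'big', 'desert'] (min_width=21, slack=1)
Line 8: ['do', 'orange', 'ant', 'soft'] (min_width=18, slack=4)
Total lines: 8

Answer: 8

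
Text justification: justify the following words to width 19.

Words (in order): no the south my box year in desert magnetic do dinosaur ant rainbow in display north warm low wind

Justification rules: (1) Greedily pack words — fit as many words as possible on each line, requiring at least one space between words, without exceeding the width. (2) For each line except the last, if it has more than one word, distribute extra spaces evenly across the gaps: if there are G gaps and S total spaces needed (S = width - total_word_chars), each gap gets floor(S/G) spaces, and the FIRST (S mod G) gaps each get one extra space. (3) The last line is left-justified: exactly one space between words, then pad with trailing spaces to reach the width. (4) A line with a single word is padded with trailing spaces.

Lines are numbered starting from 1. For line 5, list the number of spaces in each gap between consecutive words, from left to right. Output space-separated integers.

Line 1: ['no', 'the', 'south', 'my', 'box'] (min_width=19, slack=0)
Line 2: ['year', 'in', 'desert'] (min_width=14, slack=5)
Line 3: ['magnetic', 'do'] (min_width=11, slack=8)
Line 4: ['dinosaur', 'ant'] (min_width=12, slack=7)
Line 5: ['rainbow', 'in', 'display'] (min_width=18, slack=1)
Line 6: ['north', 'warm', 'low', 'wind'] (min_width=19, slack=0)

Answer: 2 1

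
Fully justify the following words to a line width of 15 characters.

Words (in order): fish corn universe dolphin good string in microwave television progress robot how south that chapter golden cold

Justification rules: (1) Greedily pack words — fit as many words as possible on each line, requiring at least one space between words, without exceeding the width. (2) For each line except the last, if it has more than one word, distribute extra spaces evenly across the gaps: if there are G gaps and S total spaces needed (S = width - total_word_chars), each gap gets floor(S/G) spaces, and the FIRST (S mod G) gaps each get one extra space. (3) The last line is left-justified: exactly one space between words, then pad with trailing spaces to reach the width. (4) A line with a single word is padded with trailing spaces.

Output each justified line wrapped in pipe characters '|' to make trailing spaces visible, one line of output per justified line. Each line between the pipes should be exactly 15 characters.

Answer: |fish       corn|
|universe       |
|dolphin    good|
|string       in|
|microwave      |
|television     |
|progress  robot|
|how  south that|
|chapter  golden|
|cold           |

Derivation:
Line 1: ['fish', 'corn'] (min_width=9, slack=6)
Line 2: ['universe'] (min_width=8, slack=7)
Line 3: ['dolphin', 'good'] (min_width=12, slack=3)
Line 4: ['string', 'in'] (min_width=9, slack=6)
Line 5: ['microwave'] (min_width=9, slack=6)
Line 6: ['television'] (min_width=10, slack=5)
Line 7: ['progress', 'robot'] (min_width=14, slack=1)
Line 8: ['how', 'south', 'that'] (min_width=14, slack=1)
Line 9: ['chapter', 'golden'] (min_width=14, slack=1)
Line 10: ['cold'] (min_width=4, slack=11)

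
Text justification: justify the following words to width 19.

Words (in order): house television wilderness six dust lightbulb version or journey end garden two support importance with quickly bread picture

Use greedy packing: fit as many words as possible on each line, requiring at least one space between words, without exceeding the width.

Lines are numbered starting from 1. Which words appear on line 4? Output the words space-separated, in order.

Line 1: ['house', 'television'] (min_width=16, slack=3)
Line 2: ['wilderness', 'six', 'dust'] (min_width=19, slack=0)
Line 3: ['lightbulb', 'version'] (min_width=17, slack=2)
Line 4: ['or', 'journey', 'end'] (min_width=14, slack=5)
Line 5: ['garden', 'two', 'support'] (min_width=18, slack=1)
Line 6: ['importance', 'with'] (min_width=15, slack=4)
Line 7: ['quickly', 'bread'] (min_width=13, slack=6)
Line 8: ['picture'] (min_width=7, slack=12)

Answer: or journey end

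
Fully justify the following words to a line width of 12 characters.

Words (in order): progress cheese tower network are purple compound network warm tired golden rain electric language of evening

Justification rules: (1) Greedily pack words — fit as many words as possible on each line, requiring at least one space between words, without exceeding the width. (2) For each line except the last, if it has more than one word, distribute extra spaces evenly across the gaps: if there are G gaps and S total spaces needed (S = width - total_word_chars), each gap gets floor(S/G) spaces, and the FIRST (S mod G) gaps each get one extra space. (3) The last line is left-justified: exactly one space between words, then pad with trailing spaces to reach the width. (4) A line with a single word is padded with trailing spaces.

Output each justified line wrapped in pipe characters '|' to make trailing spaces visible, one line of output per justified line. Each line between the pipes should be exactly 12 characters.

Line 1: ['progress'] (min_width=8, slack=4)
Line 2: ['cheese', 'tower'] (min_width=12, slack=0)
Line 3: ['network', 'are'] (min_width=11, slack=1)
Line 4: ['purple'] (min_width=6, slack=6)
Line 5: ['compound'] (min_width=8, slack=4)
Line 6: ['network', 'warm'] (min_width=12, slack=0)
Line 7: ['tired', 'golden'] (min_width=12, slack=0)
Line 8: ['rain'] (min_width=4, slack=8)
Line 9: ['electric'] (min_width=8, slack=4)
Line 10: ['language', 'of'] (min_width=11, slack=1)
Line 11: ['evening'] (min_width=7, slack=5)

Answer: |progress    |
|cheese tower|
|network  are|
|purple      |
|compound    |
|network warm|
|tired golden|
|rain        |
|electric    |
|language  of|
|evening     |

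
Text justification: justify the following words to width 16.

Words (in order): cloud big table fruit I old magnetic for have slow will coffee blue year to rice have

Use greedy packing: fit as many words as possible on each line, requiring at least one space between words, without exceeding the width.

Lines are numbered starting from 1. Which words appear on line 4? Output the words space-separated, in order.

Answer: have slow will

Derivation:
Line 1: ['cloud', 'big', 'table'] (min_width=15, slack=1)
Line 2: ['fruit', 'I', 'old'] (min_width=11, slack=5)
Line 3: ['magnetic', 'for'] (min_width=12, slack=4)
Line 4: ['have', 'slow', 'will'] (min_width=14, slack=2)
Line 5: ['coffee', 'blue', 'year'] (min_width=16, slack=0)
Line 6: ['to', 'rice', 'have'] (min_width=12, slack=4)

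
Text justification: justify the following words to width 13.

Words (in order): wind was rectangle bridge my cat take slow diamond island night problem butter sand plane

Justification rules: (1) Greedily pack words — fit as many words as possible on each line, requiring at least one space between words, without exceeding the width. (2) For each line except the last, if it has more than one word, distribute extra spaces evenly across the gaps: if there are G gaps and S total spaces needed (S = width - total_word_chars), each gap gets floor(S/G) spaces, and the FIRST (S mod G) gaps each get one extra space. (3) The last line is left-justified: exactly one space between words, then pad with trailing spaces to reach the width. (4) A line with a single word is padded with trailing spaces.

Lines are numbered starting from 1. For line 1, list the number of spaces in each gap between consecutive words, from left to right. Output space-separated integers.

Answer: 6

Derivation:
Line 1: ['wind', 'was'] (min_width=8, slack=5)
Line 2: ['rectangle'] (min_width=9, slack=4)
Line 3: ['bridge', 'my', 'cat'] (min_width=13, slack=0)
Line 4: ['take', 'slow'] (min_width=9, slack=4)
Line 5: ['diamond'] (min_width=7, slack=6)
Line 6: ['island', 'night'] (min_width=12, slack=1)
Line 7: ['problem'] (min_width=7, slack=6)
Line 8: ['butter', 'sand'] (min_width=11, slack=2)
Line 9: ['plane'] (min_width=5, slack=8)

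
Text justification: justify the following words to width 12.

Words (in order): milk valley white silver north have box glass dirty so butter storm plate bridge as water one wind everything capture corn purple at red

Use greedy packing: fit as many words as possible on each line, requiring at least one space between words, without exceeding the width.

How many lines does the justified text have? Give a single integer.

Line 1: ['milk', 'valley'] (min_width=11, slack=1)
Line 2: ['white', 'silver'] (min_width=12, slack=0)
Line 3: ['north', 'have'] (min_width=10, slack=2)
Line 4: ['box', 'glass'] (min_width=9, slack=3)
Line 5: ['dirty', 'so'] (min_width=8, slack=4)
Line 6: ['butter', 'storm'] (min_width=12, slack=0)
Line 7: ['plate', 'bridge'] (min_width=12, slack=0)
Line 8: ['as', 'water', 'one'] (min_width=12, slack=0)
Line 9: ['wind'] (min_width=4, slack=8)
Line 10: ['everything'] (min_width=10, slack=2)
Line 11: ['capture', 'corn'] (min_width=12, slack=0)
Line 12: ['purple', 'at'] (min_width=9, slack=3)
Line 13: ['red'] (min_width=3, slack=9)
Total lines: 13

Answer: 13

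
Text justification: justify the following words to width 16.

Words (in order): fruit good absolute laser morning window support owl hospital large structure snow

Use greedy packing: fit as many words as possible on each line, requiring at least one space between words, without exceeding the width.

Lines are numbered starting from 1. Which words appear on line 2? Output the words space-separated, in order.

Answer: absolute laser

Derivation:
Line 1: ['fruit', 'good'] (min_width=10, slack=6)
Line 2: ['absolute', 'laser'] (min_width=14, slack=2)
Line 3: ['morning', 'window'] (min_width=14, slack=2)
Line 4: ['support', 'owl'] (min_width=11, slack=5)
Line 5: ['hospital', 'large'] (min_width=14, slack=2)
Line 6: ['structure', 'snow'] (min_width=14, slack=2)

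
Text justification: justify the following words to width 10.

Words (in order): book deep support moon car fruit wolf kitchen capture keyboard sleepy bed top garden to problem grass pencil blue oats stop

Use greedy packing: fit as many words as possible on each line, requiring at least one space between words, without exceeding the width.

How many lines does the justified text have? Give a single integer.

Line 1: ['book', 'deep'] (min_width=9, slack=1)
Line 2: ['support'] (min_width=7, slack=3)
Line 3: ['moon', 'car'] (min_width=8, slack=2)
Line 4: ['fruit', 'wolf'] (min_width=10, slack=0)
Line 5: ['kitchen'] (min_width=7, slack=3)
Line 6: ['capture'] (min_width=7, slack=3)
Line 7: ['keyboard'] (min_width=8, slack=2)
Line 8: ['sleepy', 'bed'] (min_width=10, slack=0)
Line 9: ['top', 'garden'] (min_width=10, slack=0)
Line 10: ['to', 'problem'] (min_width=10, slack=0)
Line 11: ['grass'] (min_width=5, slack=5)
Line 12: ['pencil'] (min_width=6, slack=4)
Line 13: ['blue', 'oats'] (min_width=9, slack=1)
Line 14: ['stop'] (min_width=4, slack=6)
Total lines: 14

Answer: 14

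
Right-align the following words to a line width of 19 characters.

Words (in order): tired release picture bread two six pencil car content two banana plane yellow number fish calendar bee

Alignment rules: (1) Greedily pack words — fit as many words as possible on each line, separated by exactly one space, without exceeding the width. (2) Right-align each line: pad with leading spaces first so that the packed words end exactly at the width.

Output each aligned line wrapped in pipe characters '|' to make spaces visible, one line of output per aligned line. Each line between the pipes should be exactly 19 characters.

Answer: |      tired release|
|  picture bread two|
|     six pencil car|
| content two banana|
|plane yellow number|
|  fish calendar bee|

Derivation:
Line 1: ['tired', 'release'] (min_width=13, slack=6)
Line 2: ['picture', 'bread', 'two'] (min_width=17, slack=2)
Line 3: ['six', 'pencil', 'car'] (min_width=14, slack=5)
Line 4: ['content', 'two', 'banana'] (min_width=18, slack=1)
Line 5: ['plane', 'yellow', 'number'] (min_width=19, slack=0)
Line 6: ['fish', 'calendar', 'bee'] (min_width=17, slack=2)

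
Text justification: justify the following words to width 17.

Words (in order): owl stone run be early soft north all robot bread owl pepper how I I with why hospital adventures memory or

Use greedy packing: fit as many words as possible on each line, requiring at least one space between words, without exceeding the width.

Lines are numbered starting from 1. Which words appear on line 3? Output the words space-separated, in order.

Line 1: ['owl', 'stone', 'run', 'be'] (min_width=16, slack=1)
Line 2: ['early', 'soft', 'north'] (min_width=16, slack=1)
Line 3: ['all', 'robot', 'bread'] (min_width=15, slack=2)
Line 4: ['owl', 'pepper', 'how', 'I'] (min_width=16, slack=1)
Line 5: ['I', 'with', 'why'] (min_width=10, slack=7)
Line 6: ['hospital'] (min_width=8, slack=9)
Line 7: ['adventures', 'memory'] (min_width=17, slack=0)
Line 8: ['or'] (min_width=2, slack=15)

Answer: all robot bread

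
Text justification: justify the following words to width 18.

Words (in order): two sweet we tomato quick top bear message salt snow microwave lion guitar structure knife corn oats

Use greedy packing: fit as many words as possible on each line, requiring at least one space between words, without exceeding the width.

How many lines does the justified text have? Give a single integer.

Line 1: ['two', 'sweet', 'we'] (min_width=12, slack=6)
Line 2: ['tomato', 'quick', 'top'] (min_width=16, slack=2)
Line 3: ['bear', 'message', 'salt'] (min_width=17, slack=1)
Line 4: ['snow', 'microwave'] (min_width=14, slack=4)
Line 5: ['lion', 'guitar'] (min_width=11, slack=7)
Line 6: ['structure', 'knife'] (min_width=15, slack=3)
Line 7: ['corn', 'oats'] (min_width=9, slack=9)
Total lines: 7

Answer: 7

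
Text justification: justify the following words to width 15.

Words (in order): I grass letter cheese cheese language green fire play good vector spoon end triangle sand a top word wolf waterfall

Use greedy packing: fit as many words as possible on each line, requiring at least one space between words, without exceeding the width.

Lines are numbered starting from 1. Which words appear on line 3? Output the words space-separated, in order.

Line 1: ['I', 'grass', 'letter'] (min_width=14, slack=1)
Line 2: ['cheese', 'cheese'] (min_width=13, slack=2)
Line 3: ['language', 'green'] (min_width=14, slack=1)
Line 4: ['fire', 'play', 'good'] (min_width=14, slack=1)
Line 5: ['vector', 'spoon'] (min_width=12, slack=3)
Line 6: ['end', 'triangle'] (min_width=12, slack=3)
Line 7: ['sand', 'a', 'top', 'word'] (min_width=15, slack=0)
Line 8: ['wolf', 'waterfall'] (min_width=14, slack=1)

Answer: language green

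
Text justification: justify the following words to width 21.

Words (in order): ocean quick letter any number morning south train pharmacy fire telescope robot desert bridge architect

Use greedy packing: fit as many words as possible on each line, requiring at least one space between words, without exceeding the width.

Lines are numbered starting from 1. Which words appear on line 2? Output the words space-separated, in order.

Line 1: ['ocean', 'quick', 'letter'] (min_width=18, slack=3)
Line 2: ['any', 'number', 'morning'] (min_width=18, slack=3)
Line 3: ['south', 'train', 'pharmacy'] (min_width=20, slack=1)
Line 4: ['fire', 'telescope', 'robot'] (min_width=20, slack=1)
Line 5: ['desert', 'bridge'] (min_width=13, slack=8)
Line 6: ['architect'] (min_width=9, slack=12)

Answer: any number morning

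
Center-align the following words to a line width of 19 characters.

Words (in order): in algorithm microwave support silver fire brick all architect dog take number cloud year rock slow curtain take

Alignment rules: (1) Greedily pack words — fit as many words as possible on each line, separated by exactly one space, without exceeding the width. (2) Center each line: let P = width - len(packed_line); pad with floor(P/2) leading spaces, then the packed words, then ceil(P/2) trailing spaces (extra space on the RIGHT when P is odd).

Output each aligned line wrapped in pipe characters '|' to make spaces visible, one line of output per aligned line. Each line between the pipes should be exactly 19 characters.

Answer: |   in algorithm    |
| microwave support |
| silver fire brick |
| all architect dog |
| take number cloud |
|  year rock slow   |
|   curtain take    |

Derivation:
Line 1: ['in', 'algorithm'] (min_width=12, slack=7)
Line 2: ['microwave', 'support'] (min_width=17, slack=2)
Line 3: ['silver', 'fire', 'brick'] (min_width=17, slack=2)
Line 4: ['all', 'architect', 'dog'] (min_width=17, slack=2)
Line 5: ['take', 'number', 'cloud'] (min_width=17, slack=2)
Line 6: ['year', 'rock', 'slow'] (min_width=14, slack=5)
Line 7: ['curtain', 'take'] (min_width=12, slack=7)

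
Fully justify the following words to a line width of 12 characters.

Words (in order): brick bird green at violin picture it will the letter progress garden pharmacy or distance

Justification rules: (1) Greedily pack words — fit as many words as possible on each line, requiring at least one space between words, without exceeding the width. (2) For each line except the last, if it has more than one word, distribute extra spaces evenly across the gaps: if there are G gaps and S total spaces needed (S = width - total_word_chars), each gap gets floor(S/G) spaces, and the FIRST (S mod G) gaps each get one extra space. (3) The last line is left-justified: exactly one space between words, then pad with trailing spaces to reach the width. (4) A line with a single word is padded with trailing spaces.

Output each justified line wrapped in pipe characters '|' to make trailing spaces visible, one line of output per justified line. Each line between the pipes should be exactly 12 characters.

Answer: |brick   bird|
|green     at|
|violin      |
|picture   it|
|will     the|
|letter      |
|progress    |
|garden      |
|pharmacy  or|
|distance    |

Derivation:
Line 1: ['brick', 'bird'] (min_width=10, slack=2)
Line 2: ['green', 'at'] (min_width=8, slack=4)
Line 3: ['violin'] (min_width=6, slack=6)
Line 4: ['picture', 'it'] (min_width=10, slack=2)
Line 5: ['will', 'the'] (min_width=8, slack=4)
Line 6: ['letter'] (min_width=6, slack=6)
Line 7: ['progress'] (min_width=8, slack=4)
Line 8: ['garden'] (min_width=6, slack=6)
Line 9: ['pharmacy', 'or'] (min_width=11, slack=1)
Line 10: ['distance'] (min_width=8, slack=4)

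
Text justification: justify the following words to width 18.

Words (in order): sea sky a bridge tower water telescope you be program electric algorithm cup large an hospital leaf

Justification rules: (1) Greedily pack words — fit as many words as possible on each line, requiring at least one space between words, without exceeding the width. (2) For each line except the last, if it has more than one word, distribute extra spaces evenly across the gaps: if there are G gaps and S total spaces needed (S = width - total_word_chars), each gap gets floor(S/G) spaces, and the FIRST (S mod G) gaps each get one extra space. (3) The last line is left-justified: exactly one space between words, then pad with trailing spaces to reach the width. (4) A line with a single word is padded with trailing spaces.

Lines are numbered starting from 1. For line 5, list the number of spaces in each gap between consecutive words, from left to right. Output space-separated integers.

Answer: 6

Derivation:
Line 1: ['sea', 'sky', 'a', 'bridge'] (min_width=16, slack=2)
Line 2: ['tower', 'water'] (min_width=11, slack=7)
Line 3: ['telescope', 'you', 'be'] (min_width=16, slack=2)
Line 4: ['program', 'electric'] (min_width=16, slack=2)
Line 5: ['algorithm', 'cup'] (min_width=13, slack=5)
Line 6: ['large', 'an', 'hospital'] (min_width=17, slack=1)
Line 7: ['leaf'] (min_width=4, slack=14)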